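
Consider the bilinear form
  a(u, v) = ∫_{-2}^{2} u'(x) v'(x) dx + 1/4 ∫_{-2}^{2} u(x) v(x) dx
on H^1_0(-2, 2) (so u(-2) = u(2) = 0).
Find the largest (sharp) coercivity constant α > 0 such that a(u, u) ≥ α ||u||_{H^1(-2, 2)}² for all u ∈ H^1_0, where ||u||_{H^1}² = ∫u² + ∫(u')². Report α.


α = (4 + π^2)/(π^2 + 16)

Coercivity of a(·,·) on H^1_0(-2, 2) means a(u, u) ≥ α ||u||_{H^1}² for every u ∈ H^1_0.
The interval has length L = 4, and Poincaré/coercivity depend only on L. Here a(u, u) = ∫(u')² + (1/4)·∫u².
Here 0 < c = 1/4 < 1. The condition a(u,u) ≥ α||u||_{H^1}² reads (1−α)∫(u')² ≥ (α−c)∫u². Any admissible α is ≤ 1 (rapidly oscillating u have ∫u²/∫(u')² → 0), and α = 1 would force 0 ≥ (1−c)∫u², impossible since c < 1; so 1−α > 0. By the sharp Poincaré inequality on H^1_0 of an interval of length L, ∫(u')² ≥ (π/L)²∫u² with equality for the first sine mode sin(π(x−x₀)/L) (x₀ the left endpoint), so the inequality holds for all u iff (1−α)(π/L)² ≥ α − c, i.e. α ≤ ((π/L)² + c)/((π/L)² + 1) = (1 + c(L/π)²)/(1 + (L/π)²). With (π/L)² = π^2/16 and c = 1/4, the largest admissible constant is α = ((π/L)² + c)/((π/L)² + 1).
Simplifying, α = (4 + π^2)/(π^2 + 16).


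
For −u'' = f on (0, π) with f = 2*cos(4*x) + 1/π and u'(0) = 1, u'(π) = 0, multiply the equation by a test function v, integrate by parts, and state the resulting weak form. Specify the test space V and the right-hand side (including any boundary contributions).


V = H^1(0, π) (v unrestricted at boundary; u is determined up to an additive constant); weak form: ∫_0^π u'v' dx = ∫_0^π (2*cos(4*x) + 1/π) v dx − v(0) for all v ∈ V.

Multiply both sides by a test function v and integrate from 0 to π:
  ∫_0^π −u''(x) v(x) dx = ∫_0^π f(x) v(x) dx.
Integrate the LHS by parts once:
  ∫_0^π −u'' v dx = −[u'(x) v(x)]_0^π + ∫_0^π u'(x) v'(x) dx.
Thus ∫_0^π u'(x) v'(x) dx = ∫_0^π f(x) v(x) dx + [u'(x) v(x)]_0^π.
Choose V so that boundary terms are either known or forced to vanish.
u has inhomogeneous Neumann u'(0) = 1, u'(π) = 0. [u' v]_0^π = (0)·v(π) − (1)·v(0) = − v(0). Take V = H^1(0, π); boundary term becomes part of RHS.
Weak formulation: find u (satisfying any essential BC) such that ∫_0^π u'(x) v'(x) dx = ∫_0^π f v dx − v(0) for all v ∈ V (Neumann data are natural BCs: they enter the RHS as boundary terms).
Substituting f(x) = 2*cos(4*x) + 1/π, the right-hand side is ∫_0^π (2*cos(4*x) + 1/π) v dx − v(0).
Compatibility check (pure Neumann): taking v ≡ 1 ∈ V gives 0 = ∫_0^π f dx + (0) − (1), i.e. ∫_0^π f dx must equal u'(0) − u'(π) = 1. Indeed ∫_0^π (2*cos(4*x) + 1/π) dx = 1, so the data are compatible. The solution is then unique only up to an additive constant (fix it e.g. by requiring ∫_0^π u dx = 0).


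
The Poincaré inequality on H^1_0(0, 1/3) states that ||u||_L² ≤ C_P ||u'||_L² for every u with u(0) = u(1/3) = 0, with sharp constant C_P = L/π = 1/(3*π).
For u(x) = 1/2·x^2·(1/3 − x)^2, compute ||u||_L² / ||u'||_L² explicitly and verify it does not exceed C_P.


||u||_L² / ||u'||_L² = sqrt(3)/18 < C_P = 1/(3*π).

u(x) = 1/2·x^2·(1/3 − x)^2, so u'(x) = x*(2*x^2 - x + 1/9).
u(x) = 1/2·x^2·(1/3 − x)^2 vanishes at x = 0 and x = 1/3, so u ∈ H^1_0(0, 1/3). Differentiate via the product rule and integrate the resulting polynomials term by term.
  ∫_0^1/3 u² dx = ∫_0^1/3 (x^8/4 - x^7/3 + x^6/6 - x^5/27 + x^4/324) dx. Term by term:
    ∫_0^1/3 x^8/4 dx = 1/708588;  ∫_0^1/3 -x^7/3 dx = -1/157464;  ∫_0^1/3 x^6/6 dx = 1/91854;
    ∫_0^1/3 -x^5/27 dx = -1/118098;  ∫_0^1/3 x^4/324 dx = 1/393660.
  Sum: 1/708588 − 1/157464 + 1/91854 − 1/118098 + 1/393660 = 1/49601160.
  ∫_0^1/3 (u')² dx = ∫_0^1/3 (4*x^6 - 4*x^5 + 13*x^4/9 - 2*x^3/9 + x^2/81) dx. Term by term:
    ∫_0^1/3 4*x^6 dx = 4/15309;  ∫_0^1/3 -4*x^5 dx = -2/2187;  ∫_0^1/3 13*x^4/9 dx = 13/10935;
    ∫_0^1/3 -2*x^3/9 dx = -1/1458;  ∫_0^1/3 x^2/81 dx = 1/6561.
  Sum: 4/15309 − 2/2187 + 13/10935 − 1/1458 + 1/6561 = 1/459270.
∫_0^1/3 u² dx = 1/49601160, so ||u||_L² = sqrt(210)/102060.
∫_0^1/3 (u')² dx = 1/459270, so ||u'||_L² = sqrt(70)/5670.
Ratio ||u||_L² / ||u'||_L² = sqrt(3)/18.
Sharp Poincaré constant on H^1_0(0, 1/3) is C_P = L/π = 1/(3*π), achieved by sin(3*π·x).
A polynomial bump cannot attain the sharp Poincaré constant (only the first sine eigenfunction does), so the ratio is strictly less than C_P, consistent with ||u||_L² ≤ C_P ||u'||_L².


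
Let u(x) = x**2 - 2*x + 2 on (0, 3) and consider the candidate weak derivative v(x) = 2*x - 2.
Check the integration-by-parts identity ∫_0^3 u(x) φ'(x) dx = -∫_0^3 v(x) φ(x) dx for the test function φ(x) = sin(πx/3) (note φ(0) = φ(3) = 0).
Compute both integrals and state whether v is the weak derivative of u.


LHS = -6/π, RHS = -6/π. Yes, v = u' weakly.

u(x) = x**2 - 2*x + 2, classical derivative u'(x) = 2*x - 2.
φ(x) = sin(πx/3), so φ'(x) = π*cos(π*x/3)/3.
Note φ(0) = φ(3) = 0, so the boundary term u·φ vanishes.
LHS = ∫_0^3 u(x) φ'(x) dx = ∫_0^3 (π*x^2*cos(π*x/3)/3 - 2*π*x*cos(π*x/3)/3 + 2*π*cos(π*x/3)/3) dx. Term by term:
  ∫_0^3 2*π*cos(π*x/3)/3 dx = 0;  ∫_0^3 -2*π*x*cos(π*x/3)/3 dx = 12/π;  ∫_0^3 π*x^2*cos(π*x/3)/3 dx = -18/π.
Sum: 0 + 12/π − 18/π = -6/π.
So LHS = -6/π.
∫_0^3 v(x) φ(x) dx = ∫_0^3 (2*x*sin(π*x/3) - 2*sin(π*x/3)) dx. Term by term:
  ∫_0^3 -2*sin(π*x/3) dx = -12/π;  ∫_0^3 2*x*sin(π*x/3) dx = 18/π.
Sum: -12/π + 18/π = 6/π.
So RHS = -∫_0^3 v(x) φ(x) dx = -6/π.
LHS = RHS, so the identity holds for this test φ.
Moreover u is smooth here and v(x) = u'(x) = 2*x - 2 pointwise, so the identity holds for every test function. Hence v is the weak derivative of u.


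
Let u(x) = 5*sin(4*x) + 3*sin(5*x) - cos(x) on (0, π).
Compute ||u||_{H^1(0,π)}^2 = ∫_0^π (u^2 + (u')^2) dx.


||u||_{H^1(0,π)}^2 = -32/3 + 661*π/2

u'(x) = sin(x) + 20*cos(4*x) + 15*cos(5*x).
Expand u² and (u')² and integrate term by term on (0, π), using: for integers n ≥ 1, ∫_0^π sin²(nx) dx = ∫_0^π cos²(nx) dx = π/2; for n ≠ n', ∫_0^π sin(nx)sin(n'x) dx = ∫_0^π cos(nx)cos(n'x) dx = 0; and by product-to-sum, ∫_0^π sin(nx)cos(n'x) dx = ½∫_0^π [sin((n+n')x) + sin((n−n')x)] dx, which is 0 when n+n' is even and 2n/(n²−n'²) when n+n' is odd (it need not vanish on (0, π)).
  u² squared terms: (-1)²·∫cos(x)² dx = 1·π/2 = π/2;  (3)²·∫sin(5x)² dx = 9·π/2 = 9*π/2;  (5)²·∫sin(4x)² dx = 25·π/2 = 25*π/2.
  u² cross terms: 2·(-1)·(3)·∫cos(x)·sin(5x) dx = -6·(0) = 0;  2·(-1)·(5)·∫cos(x)·sin(4x) dx = -10·(8/15) = -16/3;  2·(3)·(5)·∫sin(5x)·sin(4x) dx = 30·(0) = 0.
  So ∫_0^π u² dx = π/2 + 9*π/2 + 25*π/2 + 0 − 16/3 + 0 = -16/3 + 35*π/2.
  (u')² squared terms: (15)²·∫cos(5x)² dx = 225·π/2 = 225*π/2;  (20)²·∫cos(4x)² dx = 400·π/2 = 200*π;  (1)²·∫sin(x)² dx = 1·π/2 = π/2.
  (u')² cross terms: 2·(15)·(20)·∫cos(5x)·cos(4x) dx = 600·(0) = 0;  2·(15)·(1)·∫cos(5x)·sin(x) dx = 30·(0) = 0;  2·(20)·(1)·∫cos(4x)·sin(x) dx = 40·(-2/15) = -16/3.
  So ∫_0^π (u')² dx = 225*π/2 + 200*π + π/2 + 0 + 0 − 16/3 = -16/3 + 313*π.
||u||_{H^1}^2 = (-16/3 + 35*π/2) + (-16/3 + 313*π) = -32/3 + 661*π/2.


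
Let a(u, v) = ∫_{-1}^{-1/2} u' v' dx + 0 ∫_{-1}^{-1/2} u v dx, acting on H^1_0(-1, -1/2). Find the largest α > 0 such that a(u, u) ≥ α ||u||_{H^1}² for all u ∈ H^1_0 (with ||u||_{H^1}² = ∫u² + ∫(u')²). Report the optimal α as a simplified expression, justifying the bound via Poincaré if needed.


α = 4*π^2/(1 + 4*π^2)

Coercivity of a(·,·) on H^1_0(-1, -1/2) means a(u, u) ≥ α ||u||_{H^1}² for every u ∈ H^1_0.
The interval has length L = 1/2, and Poincaré/coercivity depend only on L. Here a(u, u) = ∫(u')² + (0)·∫u².
Here c = 0, so a(u,u) = ∫(u')² alone. The condition a(u,u) ≥ α||u||_{H^1}² reads (1−α)∫(u')² ≥ (α−c)∫u². Any admissible α is ≤ 1 (rapidly oscillating u have ∫u²/∫(u')² → 0), and α = 1 would force 0 ≥ (1−c)∫u², impossible since c < 1; so 1−α > 0. By the sharp Poincaré inequality on H^1_0 of an interval of length L, ∫(u')² ≥ (π/L)²∫u² with equality for the first sine mode sin(π(x−x₀)/L) (x₀ the left endpoint), so the inequality holds for all u iff (1−α)(π/L)² ≥ α − c, i.e. α ≤ ((π/L)² + c)/((π/L)² + 1) = (1 + c(L/π)²)/(1 + (L/π)²). (Direct route, valid since c ≤ 0: Poincaré gives c∫u² ≥ c(L/π)²∫(u')², so a(u,u) ≥ (1 + c(L/π)²)∫(u')², while ||u||_{H^1}² ≤ (1 + (L/π)²)∫(u')²; dividing yields the same α.) With (π/L)² = 4*π^2 and c = 0, the largest admissible constant is α = ((π/L)² + c)/((π/L)² + 1).
Simplifying, α = 4*π^2/(1 + 4*π^2).


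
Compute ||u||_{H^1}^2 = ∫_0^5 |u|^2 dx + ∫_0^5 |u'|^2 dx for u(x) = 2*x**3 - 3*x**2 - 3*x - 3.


||u||_{H^1}^2 = 358335/14

The H^1 norm (squared) on an interval (0, L) is
  ||u||_{H^1}^2 = ∫_0^L u(x)^2 dx + ∫_0^L u'(x)^2 dx.
Compute u'(x) = 6*x**2 - 6*x - 3.
Then u(x)^2 = 4*x**6 - 12*x**5 - 3*x**4 + 6*x**3 + 27*x**2 + 18*x + 9 and u'(x)^2 = 36*x**4 - 72*x**3 + 36*x + 9.
Integrate each monomial from 0 to 5 using ∫_0^5 c·x^n dx = c·5^(n+1)/(n+1):
  ∫_0^5 u(x)^2 dx = ∫_0^5 (4*x^6 - 12*x^5 - 3*x^4 + 6*x^3 + 27*x^2 + 18*x + 9) dx. Term by term:
    ∫_0^5 4*x^6 dx = 312500/7;  ∫_0^5 -12*x^5 dx = -31250;  ∫_0^5 -3*x^4 dx = -1875;
    ∫_0^5 6*x^3 dx = 1875/2;  ∫_0^5 27*x^2 dx = 1125;  ∫_0^5 18*x dx = 225;
    ∫_0^5 9 dx = 45.
  Sum: 312500/7 − 31250 − 1875 + 1875/2 + 1125 + 225 + 45 = 193905/14.
  ∫_0^5 u'(x)^2 dx = ∫_0^5 (36*x^4 - 72*x^3 + 36*x + 9) dx. Term by term:
    ∫_0^5 36*x^4 dx = 22500;  ∫_0^5 -72*x^3 dx = -11250;  ∫_0^5 36*x dx = 450;
    ∫_0^5 9 dx = 45.
  Sum: 22500 − 11250 + 450 + 45 = 11745.
Adding: ||u||_{H^1}^2 = 193905/14 + 11745 = 358335/14.


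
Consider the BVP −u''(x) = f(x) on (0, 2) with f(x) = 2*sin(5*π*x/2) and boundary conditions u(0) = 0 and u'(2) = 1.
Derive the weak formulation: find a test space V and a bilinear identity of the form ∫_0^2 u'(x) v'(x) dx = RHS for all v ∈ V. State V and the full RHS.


V = {v ∈ H^1(0, 2) : v(0) = 0} (test functions vanish at x = 0 where u is specified); weak form: ∫_0^2 u'v' dx = ∫_0^2 (2*sin(5*π*x/2)) v dx + v(2) for all v ∈ V.

Multiply both sides by a test function v and integrate from 0 to 2:
  ∫_0^2 −u''(x) v(x) dx = ∫_0^2 f(x) v(x) dx.
Integrate the LHS by parts once:
  ∫_0^2 −u'' v dx = −[u'(x) v(x)]_0^2 + ∫_0^2 u'(x) v'(x) dx.
Thus ∫_0^2 u'(x) v'(x) dx = ∫_0^2 f(x) v(x) dx + [u'(x) v(x)]_0^2.
Choose V so that boundary terms are either known or forced to vanish.
Mixed BC: u(0) = 0 (Dirichlet) and u'(2) = 1 (Neumann). Define V = {v ∈ H^1(0, 2) : v(0) = 0}. Then [u' v]_0^2 = u'(2)·v(2) − u'(0)·0 = v(2).
Weak formulation: find u (satisfying any essential BC) such that ∫_0^2 u'(x) v'(x) dx = ∫_0^2 f v dx + v(2) for all v ∈ V (Dirichlet at 0 absorbed into V; Neumann datum at x = 2 contributes the boundary term).
Substituting f(x) = 2*sin(5*π*x/2), the right-hand side is ∫_0^2 (2*sin(5*π*x/2)) v dx + v(2).


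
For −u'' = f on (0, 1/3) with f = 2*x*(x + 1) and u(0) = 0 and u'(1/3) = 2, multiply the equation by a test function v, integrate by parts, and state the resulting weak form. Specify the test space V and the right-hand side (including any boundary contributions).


V = {v ∈ H^1(0, 1/3) : v(0) = 0} (test functions vanish at x = 0 where u is specified); weak form: ∫_0^1/3 u'v' dx = ∫_0^1/3 (2*x*(x + 1)) v dx + 2·v(1/3) for all v ∈ V.

Multiply both sides by a test function v and integrate from 0 to 1/3:
  ∫_0^1/3 −u''(x) v(x) dx = ∫_0^1/3 f(x) v(x) dx.
Integrate the LHS by parts once:
  ∫_0^1/3 −u'' v dx = −[u'(x) v(x)]_0^1/3 + ∫_0^1/3 u'(x) v'(x) dx.
Thus ∫_0^1/3 u'(x) v'(x) dx = ∫_0^1/3 f(x) v(x) dx + [u'(x) v(x)]_0^1/3.
Choose V so that boundary terms are either known or forced to vanish.
Mixed BC: u(0) = 0 (Dirichlet) and u'(1/3) = 2 (Neumann). Define V = {v ∈ H^1(0, 1/3) : v(0) = 0}. Then [u' v]_0^1/3 = u'(1/3)·v(1/3) − u'(0)·0 = 2·v(1/3).
Weak formulation: find u (satisfying any essential BC) such that ∫_0^1/3 u'(x) v'(x) dx = ∫_0^1/3 f v dx + 2·v(1/3) for all v ∈ V (Dirichlet at 0 absorbed into V; Neumann datum at x = 1/3 contributes the boundary term).
Substituting f(x) = 2*x*(x + 1), the right-hand side is ∫_0^1/3 (2*x*(x + 1)) v dx + 2·v(1/3).


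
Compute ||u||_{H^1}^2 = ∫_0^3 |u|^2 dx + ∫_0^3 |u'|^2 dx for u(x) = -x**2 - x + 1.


||u||_{H^1}^2 = 1311/10

The H^1 norm (squared) on an interval (0, L) is
  ||u||_{H^1}^2 = ∫_0^L u(x)^2 dx + ∫_0^L u'(x)^2 dx.
Compute u'(x) = -2*x - 1.
Then u(x)^2 = x**4 + 2*x**3 - x**2 - 2*x + 1 and u'(x)^2 = 4*x**2 + 4*x + 1.
Integrate each monomial from 0 to 3 using ∫_0^3 c·x^n dx = c·3^(n+1)/(n+1):
  ∫_0^3 u(x)^2 dx = ∫_0^3 (x^4 + 2*x^3 - x^2 - 2*x + 1) dx. Term by term:
    ∫_0^3 x^4 dx = 243/5;  ∫_0^3 2*x^3 dx = 81/2;  ∫_0^3 -x^2 dx = -9;
    ∫_0^3 -2*x dx = -9;  ∫_0^3 1 dx = 3.
  Sum: 243/5 + 81/2 − 9 − 9 + 3 = 741/10.
  ∫_0^3 u'(x)^2 dx = ∫_0^3 (4*x^2 + 4*x + 1) dx. Term by term:
    ∫_0^3 4*x^2 dx = 36;  ∫_0^3 4*x dx = 18;  ∫_0^3 1 dx = 3.
  Sum: 36 + 18 + 3 = 57.
Adding: ||u||_{H^1}^2 = 741/10 + 57 = 1311/10.


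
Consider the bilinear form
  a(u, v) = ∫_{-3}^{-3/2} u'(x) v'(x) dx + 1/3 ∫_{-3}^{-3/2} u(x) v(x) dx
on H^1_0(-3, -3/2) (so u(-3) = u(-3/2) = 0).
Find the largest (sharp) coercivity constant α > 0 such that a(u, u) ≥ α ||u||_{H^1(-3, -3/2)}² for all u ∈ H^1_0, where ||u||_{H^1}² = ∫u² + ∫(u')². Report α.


α = (3 + 4*π^2)/(9 + 4*π^2)

Coercivity of a(·,·) on H^1_0(-3, -3/2) means a(u, u) ≥ α ||u||_{H^1}² for every u ∈ H^1_0.
The interval has length L = 3/2, and Poincaré/coercivity depend only on L. Here a(u, u) = ∫(u')² + (1/3)·∫u².
Here 0 < c = 1/3 < 1. The condition a(u,u) ≥ α||u||_{H^1}² reads (1−α)∫(u')² ≥ (α−c)∫u². Any admissible α is ≤ 1 (rapidly oscillating u have ∫u²/∫(u')² → 0), and α = 1 would force 0 ≥ (1−c)∫u², impossible since c < 1; so 1−α > 0. By the sharp Poincaré inequality on H^1_0 of an interval of length L, ∫(u')² ≥ (π/L)²∫u² with equality for the first sine mode sin(π(x−x₀)/L) (x₀ the left endpoint), so the inequality holds for all u iff (1−α)(π/L)² ≥ α − c, i.e. α ≤ ((π/L)² + c)/((π/L)² + 1) = (1 + c(L/π)²)/(1 + (L/π)²). With (π/L)² = 4*π^2/9 and c = 1/3, the largest admissible constant is α = ((π/L)² + c)/((π/L)² + 1).
Simplifying, α = (3 + 4*π^2)/(9 + 4*π^2).


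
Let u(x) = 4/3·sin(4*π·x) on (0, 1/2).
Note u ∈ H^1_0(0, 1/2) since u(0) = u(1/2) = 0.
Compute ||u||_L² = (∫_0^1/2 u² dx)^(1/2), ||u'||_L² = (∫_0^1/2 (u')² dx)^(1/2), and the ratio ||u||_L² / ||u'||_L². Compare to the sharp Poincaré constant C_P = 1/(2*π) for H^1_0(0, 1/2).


||u||_L² / ||u'||_L² = 1/(4*π) < C_P = 1/(2*π).

u(x) = 4/3·sin(4*π·x), so u'(x) = 16*π*cos(4*π*x)/3.
Writing u(x) = A·sin(kπx/L) with A = 4/3 and k = 2, use ∫_0^L sin²(kπx/L) dx = L/2 and ∫_0^L cos²(kπx/L) dx = L/2.
u² = 16/9·sin²(4*π·x) and (u')² = 256*π^2/9·cos²(4*π·x), and each of sin², cos² integrates to L/2 = 1/4 over (0, 1/2).
∫_0^1/2 u² dx = 4/9, so ||u||_L² = 2/3.
∫_0^1/2 (u')² dx = 64*π^2/9, so ||u'||_L² = 8*π/3.
Ratio ||u||_L² / ||u'||_L² = 1/(4*π).
Sharp Poincaré constant on H^1_0(0, 1/2) is C_P = L/π = 1/(2*π), achieved by sin(2*π·x).
This is the k = 2 harmonic; the ratio L/(kπ) is strictly less than C_P = L/π, consistent with the sharp inequality ||u||_L² ≤ C_P ||u'||_L².


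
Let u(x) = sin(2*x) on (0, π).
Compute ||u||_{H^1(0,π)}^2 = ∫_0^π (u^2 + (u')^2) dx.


||u||_{H^1(0,π)}^2 = 5*π/2

u'(x) = 2*cos(2*x).
Expand u² and (u')² and integrate term by term on (0, π), using: for integers n ≥ 1, ∫_0^π sin²(nx) dx = ∫_0^π cos²(nx) dx = π/2; for n ≠ n', ∫_0^π sin(nx)sin(n'x) dx = ∫_0^π cos(nx)cos(n'x) dx = 0; and by product-to-sum, ∫_0^π sin(nx)cos(n'x) dx = ½∫_0^π [sin((n+n')x) + sin((n−n')x)] dx, which is 0 when n+n' is even and 2n/(n²−n'²) when n+n' is odd (it need not vanish on (0, π)).
  u² squared terms: (1)²·∫sin(2x)² dx = 1·π/2 = π/2.
  So ∫_0^π u² dx = π/2.
  (u')² squared terms: (2)²·∫cos(2x)² dx = 4·π/2 = 2*π.
  So ∫_0^π (u')² dx = 2*π.
||u||_{H^1}^2 = (π/2) + (2*π) = 5*π/2.


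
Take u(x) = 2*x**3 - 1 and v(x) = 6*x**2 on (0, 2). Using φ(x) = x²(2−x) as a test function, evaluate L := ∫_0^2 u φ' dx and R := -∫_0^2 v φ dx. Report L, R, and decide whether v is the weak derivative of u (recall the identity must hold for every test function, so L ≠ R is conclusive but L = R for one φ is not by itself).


LHS = -64/5, RHS = -64/5. Yes, v = u' weakly.

u(x) = 2*x**3 - 1, classical derivative u'(x) = 6*x**2.
φ(x) = x²(2−x), so φ'(x) = x*(4 - 3*x).
Note φ(0) = φ(2) = 0, so the boundary term u·φ vanishes.
LHS = ∫_0^2 u(x) φ'(x) dx = ∫_0^2 (-6*x^5 + 8*x^4 + 3*x^2 - 4*x) dx. Term by term:
  ∫_0^2 -6*x^5 dx = -64;  ∫_0^2 8*x^4 dx = 256/5;  ∫_0^2 3*x^2 dx = 8;
  ∫_0^2 -4*x dx = -8.
Sum: -64 + 256/5 + 8 − 8 = -64/5.
So LHS = -64/5.
∫_0^2 v(x) φ(x) dx = ∫_0^2 (-6*x^5 + 12*x^4) dx. Term by term:
  ∫_0^2 -6*x^5 dx = -64;  ∫_0^2 12*x^4 dx = 384/5.
Sum: -64 + 384/5 = 64/5.
So RHS = -∫_0^2 v(x) φ(x) dx = -64/5.
LHS = RHS, so the identity holds for this test φ.
Moreover u is smooth here and v(x) = u'(x) = 6*x**2 pointwise, so the identity holds for every test function. Hence v is the weak derivative of u.


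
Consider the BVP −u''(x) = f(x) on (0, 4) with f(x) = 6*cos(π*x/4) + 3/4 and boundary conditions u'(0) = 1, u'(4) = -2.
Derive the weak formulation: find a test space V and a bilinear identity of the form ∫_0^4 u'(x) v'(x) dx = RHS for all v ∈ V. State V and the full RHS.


V = H^1(0, 4) (v unrestricted at boundary; u is determined up to an additive constant); weak form: ∫_0^4 u'v' dx = ∫_0^4 (6*cos(π*x/4) + 3/4) v dx − 2·v(4) − v(0) for all v ∈ V.

Multiply both sides by a test function v and integrate from 0 to 4:
  ∫_0^4 −u''(x) v(x) dx = ∫_0^4 f(x) v(x) dx.
Integrate the LHS by parts once:
  ∫_0^4 −u'' v dx = −[u'(x) v(x)]_0^4 + ∫_0^4 u'(x) v'(x) dx.
Thus ∫_0^4 u'(x) v'(x) dx = ∫_0^4 f(x) v(x) dx + [u'(x) v(x)]_0^4.
Choose V so that boundary terms are either known or forced to vanish.
u has inhomogeneous Neumann u'(0) = 1, u'(4) = -2. [u' v]_0^4 = (-2)·v(4) − (1)·v(0) = − 2·v(4) − v(0). Take V = H^1(0, 4); boundary term becomes part of RHS.
Weak formulation: find u (satisfying any essential BC) such that ∫_0^4 u'(x) v'(x) dx = ∫_0^4 f v dx − 2·v(4) − v(0) for all v ∈ V (Neumann data are natural BCs: they enter the RHS as boundary terms).
Substituting f(x) = 6*cos(π*x/4) + 3/4, the right-hand side is ∫_0^4 (6*cos(π*x/4) + 3/4) v dx − 2·v(4) − v(0).
Compatibility check (pure Neumann): taking v ≡ 1 ∈ V gives 0 = ∫_0^4 f dx + (-2) − (1), i.e. ∫_0^4 f dx must equal u'(0) − u'(4) = 3. Indeed ∫_0^4 (6*cos(π*x/4) + 3/4) dx = 3, so the data are compatible. The solution is then unique only up to an additive constant (fix it e.g. by requiring ∫_0^4 u dx = 0).


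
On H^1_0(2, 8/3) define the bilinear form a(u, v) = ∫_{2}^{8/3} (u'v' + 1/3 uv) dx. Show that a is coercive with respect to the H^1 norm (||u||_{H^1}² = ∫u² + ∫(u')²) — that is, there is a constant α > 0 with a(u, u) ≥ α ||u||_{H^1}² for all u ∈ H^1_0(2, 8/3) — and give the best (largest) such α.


α = (4 + 27*π^2)/(3*(4 + 9*π^2))

Coercivity of a(·,·) on H^1_0(2, 8/3) means a(u, u) ≥ α ||u||_{H^1}² for every u ∈ H^1_0.
The interval has length L = 2/3, and Poincaré/coercivity depend only on L. Here a(u, u) = ∫(u')² + (1/3)·∫u².
Here 0 < c = 1/3 < 1. The condition a(u,u) ≥ α||u||_{H^1}² reads (1−α)∫(u')² ≥ (α−c)∫u². Any admissible α is ≤ 1 (rapidly oscillating u have ∫u²/∫(u')² → 0), and α = 1 would force 0 ≥ (1−c)∫u², impossible since c < 1; so 1−α > 0. By the sharp Poincaré inequality on H^1_0 of an interval of length L, ∫(u')² ≥ (π/L)²∫u² with equality for the first sine mode sin(π(x−x₀)/L) (x₀ the left endpoint), so the inequality holds for all u iff (1−α)(π/L)² ≥ α − c, i.e. α ≤ ((π/L)² + c)/((π/L)² + 1) = (1 + c(L/π)²)/(1 + (L/π)²). With (π/L)² = 9*π^2/4 and c = 1/3, the largest admissible constant is α = ((π/L)² + c)/((π/L)² + 1).
Simplifying, α = (4 + 27*π^2)/(3*(4 + 9*π^2)).


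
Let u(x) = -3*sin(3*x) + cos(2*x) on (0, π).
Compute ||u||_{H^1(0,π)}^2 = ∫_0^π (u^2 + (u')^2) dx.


||u||_{H^1(0,π)}^2 = -36 + 95*π/2

u'(x) = -2*sin(2*x) - 9*cos(3*x).
Expand u² and (u')² and integrate term by term on (0, π), using: for integers n ≥ 1, ∫_0^π sin²(nx) dx = ∫_0^π cos²(nx) dx = π/2; for n ≠ n', ∫_0^π sin(nx)sin(n'x) dx = ∫_0^π cos(nx)cos(n'x) dx = 0; and by product-to-sum, ∫_0^π sin(nx)cos(n'x) dx = ½∫_0^π [sin((n+n')x) + sin((n−n')x)] dx, which is 0 when n+n' is even and 2n/(n²−n'²) when n+n' is odd (it need not vanish on (0, π)).
  u² squared terms: (-3)²·∫sin(3x)² dx = 9·π/2 = 9*π/2;  (1)²·∫cos(2x)² dx = 1·π/2 = π/2.
  u² cross terms: 2·(-3)·(1)·∫sin(3x)·cos(2x) dx = -6·(6/5) = -36/5.
  So ∫_0^π u² dx = 9*π/2 + π/2 − 36/5 = -36/5 + 5*π.
  (u')² squared terms: (-9)²·∫cos(3x)² dx = 81·π/2 = 81*π/2;  (-2)²·∫sin(2x)² dx = 4·π/2 = 2*π.
  (u')² cross terms: 2·(-9)·(-2)·∫cos(3x)·sin(2x) dx = 36·(-4/5) = -144/5.
  So ∫_0^π (u')² dx = 81*π/2 + 2*π − 144/5 = -144/5 + 85*π/2.
||u||_{H^1}^2 = (-36/5 + 5*π) + (-144/5 + 85*π/2) = -36 + 95*π/2.


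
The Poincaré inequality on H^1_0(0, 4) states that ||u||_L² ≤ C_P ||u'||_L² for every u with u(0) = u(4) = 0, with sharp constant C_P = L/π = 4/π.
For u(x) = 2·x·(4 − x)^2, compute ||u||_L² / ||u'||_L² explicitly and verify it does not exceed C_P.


||u||_L² / ||u'||_L² = 2*sqrt(14)/7 < C_P = 4/π.

u(x) = 2·x·(4 − x)^2, so u'(x) = 2*(x - 4)*(3*x - 4).
u(x) = 2·x·(4 − x)^2 vanishes at x = 0 and x = 4, so u ∈ H^1_0(0, 4). Differentiate via the product rule and integrate the resulting polynomials term by term.
  ∫_0^4 u² dx = ∫_0^4 (4*x^6 - 64*x^5 + 384*x^4 - 1024*x^3 + 1024*x^2) dx. Term by term:
    ∫_0^4 4*x^6 dx = 65536/7;  ∫_0^4 -64*x^5 dx = -131072/3;  ∫_0^4 384*x^4 dx = 393216/5;
    ∫_0^4 -1024*x^3 dx = -65536;  ∫_0^4 1024*x^2 dx = 65536/3.
  Sum: 65536/7 − 131072/3 + 393216/5 − 65536 + 65536/3 = 65536/105.
  ∫_0^4 (u')² dx = ∫_0^4 (36*x^4 - 384*x^3 + 1408*x^2 - 2048*x + 1024) dx. Term by term:
    ∫_0^4 36*x^4 dx = 36864/5;  ∫_0^4 -384*x^3 dx = -24576;  ∫_0^4 1408*x^2 dx = 90112/3;
    ∫_0^4 -2048*x dx = -16384;  ∫_0^4 1024 dx = 4096.
  Sum: 36864/5 − 24576 + 90112/3 − 16384 + 4096 = 8192/15.
∫_0^4 u² dx = 65536/105, so ||u||_L² = 256*sqrt(105)/105.
∫_0^4 (u')² dx = 8192/15, so ||u'||_L² = 64*sqrt(30)/15.
Ratio ||u||_L² / ||u'||_L² = 2*sqrt(14)/7.
Sharp Poincaré constant on H^1_0(0, 4) is C_P = L/π = 4/π, achieved by sin(π/4·x).
A polynomial bump cannot attain the sharp Poincaré constant (only the first sine eigenfunction does), so the ratio is strictly less than C_P, consistent with ||u||_L² ≤ C_P ||u'||_L².


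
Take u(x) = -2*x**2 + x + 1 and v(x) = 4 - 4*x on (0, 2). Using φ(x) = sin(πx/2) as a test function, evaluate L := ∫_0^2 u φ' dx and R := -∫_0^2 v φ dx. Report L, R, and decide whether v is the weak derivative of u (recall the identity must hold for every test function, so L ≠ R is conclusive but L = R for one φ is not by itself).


LHS = 12/π, RHS = 0. No, v is not the weak derivative of u.

u(x) = -2*x**2 + x + 1, classical derivative u'(x) = 1 - 4*x.
φ(x) = sin(πx/2), so φ'(x) = π*cos(π*x/2)/2.
Note φ(0) = φ(2) = 0, so the boundary term u·φ vanishes.
LHS = ∫_0^2 u(x) φ'(x) dx = ∫_0^2 (-π*x^2*cos(π*x/2) + π*x*cos(π*x/2)/2 + π*cos(π*x/2)/2) dx. Term by term:
  ∫_0^2 π*cos(π*x/2)/2 dx = 0;  ∫_0^2 π*x*cos(π*x/2)/2 dx = -4/π;  ∫_0^2 -π*x^2*cos(π*x/2) dx = 16/π.
Sum: 0 − 4/π + 16/π = 12/π.
So LHS = 12/π.
∫_0^2 v(x) φ(x) dx = ∫_0^2 (-4*x*sin(π*x/2) + 4*sin(π*x/2)) dx. Term by term:
  ∫_0^2 4*sin(π*x/2) dx = 16/π;  ∫_0^2 -4*x*sin(π*x/2) dx = -16/π.
Sum: 16/π − 16/π = 0.
So RHS = -∫_0^2 v(x) φ(x) dx = 0.
LHS − RHS = 12/π ≠ 0, so the identity fails.
(For a valid weak derivative the identity must hold for EVERY test function, in particular this one. The failure shows v is NOT the weak derivative of u.)
Correct weak derivative would be u'(x) = 1 - 4*x.


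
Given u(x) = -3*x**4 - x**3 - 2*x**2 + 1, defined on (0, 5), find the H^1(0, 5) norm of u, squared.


||u||_{H^1}^2 = 358223045/84

The H^1 norm (squared) on an interval (0, L) is
  ||u||_{H^1}^2 = ∫_0^L u(x)^2 dx + ∫_0^L u'(x)^2 dx.
Compute u'(x) = -12*x**3 - 3*x**2 - 4*x.
Then u(x)^2 = 9*x**8 + 6*x**7 + 13*x**6 + 4*x**5 - 2*x**4 - 2*x**3 - 4*x**2 + 1 and u'(x)^2 = 144*x**6 + 72*x**5 + 105*x**4 + 24*x**3 + 16*x**2.
Integrate each monomial from 0 to 5 using ∫_0^5 c·x^n dx = c·5^(n+1)/(n+1):
  ∫_0^5 u(x)^2 dx = ∫_0^5 (9*x^8 + 6*x^7 + 13*x^6 + 4*x^5 - 2*x^4 - 2*x^3 - 4*x^2 + 1) dx. Term by term:
    ∫_0^5 9*x^8 dx = 1953125;  ∫_0^5 6*x^7 dx = 1171875/4;  ∫_0^5 13*x^6 dx = 1015625/7;
    ∫_0^5 4*x^5 dx = 31250/3;  ∫_0^5 -2*x^4 dx = -1250;  ∫_0^5 -2*x^3 dx = -625/2;
    ∫_0^5 -4*x^2 dx = -500/3;  ∫_0^5 1 dx = 5.
  Sum: 1953125 + 1171875/4 + 1015625/7 + 31250/3 − 1250 − 625/2 − 500/3 + 5 = 67196515/28.
  ∫_0^5 u'(x)^2 dx = ∫_0^5 (144*x^6 + 72*x^5 + 105*x^4 + 24*x^3 + 16*x^2) dx. Term by term:
    ∫_0^5 144*x^6 dx = 11250000/7;  ∫_0^5 72*x^5 dx = 187500;  ∫_0^5 105*x^4 dx = 65625;
    ∫_0^5 24*x^3 dx = 3750;  ∫_0^5 16*x^2 dx = 2000/3.
  Sum: 11250000/7 + 187500 + 65625 + 3750 + 2000/3 = 39158375/21.
Adding: ||u||_{H^1}^2 = 67196515/28 + 39158375/21 = 358223045/84.


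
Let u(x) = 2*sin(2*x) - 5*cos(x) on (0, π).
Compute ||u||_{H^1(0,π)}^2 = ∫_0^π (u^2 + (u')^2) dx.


||u||_{H^1(0,π)}^2 = -160/3 + 35*π

u'(x) = 5*sin(x) + 4*cos(2*x).
Expand u² and (u')² and integrate term by term on (0, π), using: for integers n ≥ 1, ∫_0^π sin²(nx) dx = ∫_0^π cos²(nx) dx = π/2; for n ≠ n', ∫_0^π sin(nx)sin(n'x) dx = ∫_0^π cos(nx)cos(n'x) dx = 0; and by product-to-sum, ∫_0^π sin(nx)cos(n'x) dx = ½∫_0^π [sin((n+n')x) + sin((n−n')x)] dx, which is 0 when n+n' is even and 2n/(n²−n'²) when n+n' is odd (it need not vanish on (0, π)).
  u² squared terms: (-5)²·∫cos(x)² dx = 25·π/2 = 25*π/2;  (2)²·∫sin(2x)² dx = 4·π/2 = 2*π.
  u² cross terms: 2·(-5)·(2)·∫cos(x)·sin(2x) dx = -20·(4/3) = -80/3.
  So ∫_0^π u² dx = 25*π/2 + 2*π − 80/3 = -80/3 + 29*π/2.
  (u')² squared terms: (4)²·∫cos(2x)² dx = 16·π/2 = 8*π;  (5)²·∫sin(x)² dx = 25·π/2 = 25*π/2.
  (u')² cross terms: 2·(4)·(5)·∫cos(2x)·sin(x) dx = 40·(-2/3) = -80/3.
  So ∫_0^π (u')² dx = 8*π + 25*π/2 − 80/3 = -80/3 + 41*π/2.
||u||_{H^1}^2 = (-80/3 + 29*π/2) + (-80/3 + 41*π/2) = -160/3 + 35*π.


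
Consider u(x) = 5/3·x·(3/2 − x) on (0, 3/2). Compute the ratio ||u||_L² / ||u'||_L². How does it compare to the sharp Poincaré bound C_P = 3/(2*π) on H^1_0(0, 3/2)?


||u||_L² / ||u'||_L² = 3*sqrt(10)/20 < C_P = 3/(2*π).

u(x) = 5/3·x·(3/2 − x), so u'(x) = 5/2 - 10*x/3.
u(x) = 5/3·x·(3/2 − x) vanishes at x = 0 and x = 3/2, so u ∈ H^1_0(0, 3/2). Differentiate via the product rule and integrate the resulting polynomials term by term.
  ∫_0^3/2 u² dx = ∫_0^3/2 (25*x^4/9 - 25*x^3/3 + 25*x^2/4) dx. Term by term:
    ∫_0^3/2 25*x^4/9 dx = 135/32;  ∫_0^3/2 -25*x^3/3 dx = -675/64;  ∫_0^3/2 25*x^2/4 dx = 225/32.
  Sum: 135/32 − 675/64 + 225/32 = 45/64.
  ∫_0^3/2 (u')² dx = ∫_0^3/2 (100*x^2/9 - 50*x/3 + 25/4) dx. Term by term:
    ∫_0^3/2 100*x^2/9 dx = 25/2;  ∫_0^3/2 -50*x/3 dx = -75/4;  ∫_0^3/2 25/4 dx = 75/8.
  Sum: 25/2 − 75/4 + 75/8 = 25/8.
∫_0^3/2 u² dx = 45/64, so ||u||_L² = 3*sqrt(5)/8.
∫_0^3/2 (u')² dx = 25/8, so ||u'||_L² = 5*sqrt(2)/4.
Ratio ||u||_L² / ||u'||_L² = 3*sqrt(10)/20.
Sharp Poincaré constant on H^1_0(0, 3/2) is C_P = L/π = 3/(2*π), achieved by sin(2*π/3·x).
A polynomial bump cannot attain the sharp Poincaré constant (only the first sine eigenfunction does), so the ratio is strictly less than C_P, consistent with ||u||_L² ≤ C_P ||u'||_L².


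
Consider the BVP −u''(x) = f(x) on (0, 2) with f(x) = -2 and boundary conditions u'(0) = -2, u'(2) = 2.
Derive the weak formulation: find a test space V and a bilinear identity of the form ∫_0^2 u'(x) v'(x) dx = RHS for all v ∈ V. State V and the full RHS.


V = H^1(0, 2) (v unrestricted at boundary; u is determined up to an additive constant); weak form: ∫_0^2 u'v' dx = ∫_0^2 (-2) v dx + 2·v(2) + 2·v(0) for all v ∈ V.

Multiply both sides by a test function v and integrate from 0 to 2:
  ∫_0^2 −u''(x) v(x) dx = ∫_0^2 f(x) v(x) dx.
Integrate the LHS by parts once:
  ∫_0^2 −u'' v dx = −[u'(x) v(x)]_0^2 + ∫_0^2 u'(x) v'(x) dx.
Thus ∫_0^2 u'(x) v'(x) dx = ∫_0^2 f(x) v(x) dx + [u'(x) v(x)]_0^2.
Choose V so that boundary terms are either known or forced to vanish.
u has inhomogeneous Neumann u'(0) = -2, u'(2) = 2. [u' v]_0^2 = (2)·v(2) − (-2)·v(0) = 2·v(2) + 2·v(0). Take V = H^1(0, 2); boundary term becomes part of RHS.
Weak formulation: find u (satisfying any essential BC) such that ∫_0^2 u'(x) v'(x) dx = ∫_0^2 f v dx + 2·v(2) + 2·v(0) for all v ∈ V (Neumann data are natural BCs: they enter the RHS as boundary terms).
Substituting f(x) = -2, the right-hand side is ∫_0^2 (-2) v dx + 2·v(2) + 2·v(0).
Compatibility check (pure Neumann): taking v ≡ 1 ∈ V gives 0 = ∫_0^2 f dx + (2) − (-2), i.e. ∫_0^2 f dx must equal u'(0) − u'(2) = -4. Indeed ∫_0^2 (-2) dx = -4, so the data are compatible. The solution is then unique only up to an additive constant (fix it e.g. by requiring ∫_0^2 u dx = 0).


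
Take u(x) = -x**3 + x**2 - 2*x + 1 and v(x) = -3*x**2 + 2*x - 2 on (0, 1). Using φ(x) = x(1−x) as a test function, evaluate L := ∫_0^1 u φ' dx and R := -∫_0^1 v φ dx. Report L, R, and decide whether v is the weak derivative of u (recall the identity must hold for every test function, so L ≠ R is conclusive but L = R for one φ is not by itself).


LHS = 19/60, RHS = 19/60. Yes, v = u' weakly.

u(x) = -x**3 + x**2 - 2*x + 1, classical derivative u'(x) = -3*x**2 + 2*x - 2.
φ(x) = x(1−x), so φ'(x) = 1 - 2*x.
Note φ(0) = φ(1) = 0, so the boundary term u·φ vanishes.
LHS = ∫_0^1 u(x) φ'(x) dx = ∫_0^1 (2*x^4 - 3*x^3 + 5*x^2 - 4*x + 1) dx. Term by term:
  ∫_0^1 2*x^4 dx = 2/5;  ∫_0^1 -3*x^3 dx = -3/4;  ∫_0^1 5*x^2 dx = 5/3;
  ∫_0^1 -4*x dx = -2;  ∫_0^1 1 dx = 1.
Sum: 2/5 − 3/4 + 5/3 − 2 + 1 = 19/60.
So LHS = 19/60.
∫_0^1 v(x) φ(x) dx = ∫_0^1 (3*x^4 - 5*x^3 + 4*x^2 - 2*x) dx. Term by term:
  ∫_0^1 3*x^4 dx = 3/5;  ∫_0^1 -5*x^3 dx = -5/4;  ∫_0^1 4*x^2 dx = 4/3;
  ∫_0^1 -2*x dx = -1.
Sum: 3/5 − 5/4 + 4/3 − 1 = -19/60.
So RHS = -∫_0^1 v(x) φ(x) dx = 19/60.
LHS = RHS, so the identity holds for this test φ.
Moreover u is smooth here and v(x) = u'(x) = -3*x**2 + 2*x - 2 pointwise, so the identity holds for every test function. Hence v is the weak derivative of u.


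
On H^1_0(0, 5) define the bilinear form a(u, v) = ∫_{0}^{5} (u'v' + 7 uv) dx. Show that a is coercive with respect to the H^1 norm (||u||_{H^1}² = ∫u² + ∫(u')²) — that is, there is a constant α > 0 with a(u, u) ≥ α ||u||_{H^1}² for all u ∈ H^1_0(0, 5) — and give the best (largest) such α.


α = 1

Coercivity of a(·,·) on H^1_0(0, 5) means a(u, u) ≥ α ||u||_{H^1}² for every u ∈ H^1_0.
The interval has length L = 5, and Poincaré/coercivity depend only on L. Here a(u, u) = ∫(u')² + (7)·∫u².
Here c = 7 ≥ 1, so a(u,u) = ∫(u')² + c∫u² ≥ ∫(u')² + ∫u² = ||u||_{H^1}², i.e. α = 1 works. No larger α is possible: a(u,u) ≥ α||u||_{H^1}² means (1−α)∫(u')² ≥ (α−c)∫u², and for the modes u_n = sin(nπ(x−x₀)/L) (x₀ the left endpoint) one has ∫u_n²/∫(u_n')² = (L/(nπ))² → 0, so a(u_n,u_n)/||u_n||_{H^1}² → 1. Hence the optimal constant is α = 1.
Therefore α = 1.


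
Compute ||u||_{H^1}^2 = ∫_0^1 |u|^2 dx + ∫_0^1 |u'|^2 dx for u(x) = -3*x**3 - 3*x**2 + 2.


||u||_{H^1}^2 = 408/7

The H^1 norm (squared) on an interval (0, L) is
  ||u||_{H^1}^2 = ∫_0^L u(x)^2 dx + ∫_0^L u'(x)^2 dx.
Compute u'(x) = -9*x**2 - 6*x.
Then u(x)^2 = 9*x**6 + 18*x**5 + 9*x**4 - 12*x**3 - 12*x**2 + 4 and u'(x)^2 = 81*x**4 + 108*x**3 + 36*x**2.
Integrate each monomial from 0 to 1 using ∫_0^1 c·x^n dx = c·1^(n+1)/(n+1):
  ∫_0^1 u(x)^2 dx = ∫_0^1 (9*x^6 + 18*x^5 + 9*x^4 - 12*x^3 - 12*x^2 + 4) dx. Term by term:
    ∫_0^1 9*x^6 dx = 9/7;  ∫_0^1 18*x^5 dx = 3;  ∫_0^1 9*x^4 dx = 9/5;
    ∫_0^1 -12*x^3 dx = -3;  ∫_0^1 -12*x^2 dx = -4;  ∫_0^1 4 dx = 4.
  Sum: 9/7 + 3 + 9/5 − 3 − 4 + 4 = 108/35.
  ∫_0^1 u'(x)^2 dx = ∫_0^1 (81*x^4 + 108*x^3 + 36*x^2) dx. Term by term:
    ∫_0^1 81*x^4 dx = 81/5;  ∫_0^1 108*x^3 dx = 27;  ∫_0^1 36*x^2 dx = 12.
  Sum: 81/5 + 27 + 12 = 276/5.
Adding: ||u||_{H^1}^2 = 108/35 + 276/5 = 408/7.


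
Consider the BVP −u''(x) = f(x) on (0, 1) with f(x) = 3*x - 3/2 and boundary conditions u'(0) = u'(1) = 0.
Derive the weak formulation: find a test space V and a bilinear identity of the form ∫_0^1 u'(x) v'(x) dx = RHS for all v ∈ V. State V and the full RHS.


V = H^1(0, 1) (no boundary constraint on v; u is determined up to an additive constant); weak form: ∫_0^1 u'v' dx = ∫_0^1 (3*x - 3/2) v dx for all v ∈ V.

Multiply both sides by a test function v and integrate from 0 to 1:
  ∫_0^1 −u''(x) v(x) dx = ∫_0^1 f(x) v(x) dx.
Integrate the LHS by parts once:
  ∫_0^1 −u'' v dx = −[u'(x) v(x)]_0^1 + ∫_0^1 u'(x) v'(x) dx.
Thus ∫_0^1 u'(x) v'(x) dx = ∫_0^1 f(x) v(x) dx + [u'(x) v(x)]_0^1.
Choose V so that boundary terms are either known or forced to vanish.
u has homogeneous Neumann: u'(0) = u'(1) = 0. So [u' v]_0^1 = 0·v(1) − 0·v(0) = 0 for any v; take V = H^1(0, 1).
Weak formulation: find u (satisfying any essential BC) such that ∫_0^1 u'(x) v'(x) dx = ∫_0^1 f v dx for all v ∈ V (homogeneous Neumann, so boundary terms vanish).
Substituting f(x) = 3*x - 3/2, the right-hand side is ∫_0^1 (3*x - 3/2) v dx.
Compatibility check (pure Neumann): taking v ≡ 1 ∈ V gives 0 = ∫_0^1 f dx + (0) − (0), i.e. ∫_0^1 f dx must equal u'(0) − u'(1) = 0. Indeed ∫_0^1 (3*x - 3/2) dx = 0, so the data are compatible. The solution is then unique only up to an additive constant (fix it e.g. by requiring ∫_0^1 u dx = 0).


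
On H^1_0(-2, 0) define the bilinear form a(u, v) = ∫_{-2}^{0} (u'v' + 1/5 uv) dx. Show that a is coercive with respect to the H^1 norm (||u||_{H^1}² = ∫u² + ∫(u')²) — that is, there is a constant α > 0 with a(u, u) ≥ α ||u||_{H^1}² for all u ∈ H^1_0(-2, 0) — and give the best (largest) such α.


α = (4/5 + π^2)/(4 + π^2)

Coercivity of a(·,·) on H^1_0(-2, 0) means a(u, u) ≥ α ||u||_{H^1}² for every u ∈ H^1_0.
The interval has length L = 2, and Poincaré/coercivity depend only on L. Here a(u, u) = ∫(u')² + (1/5)·∫u².
Here 0 < c = 1/5 < 1. The condition a(u,u) ≥ α||u||_{H^1}² reads (1−α)∫(u')² ≥ (α−c)∫u². Any admissible α is ≤ 1 (rapidly oscillating u have ∫u²/∫(u')² → 0), and α = 1 would force 0 ≥ (1−c)∫u², impossible since c < 1; so 1−α > 0. By the sharp Poincaré inequality on H^1_0 of an interval of length L, ∫(u')² ≥ (π/L)²∫u² with equality for the first sine mode sin(π(x−x₀)/L) (x₀ the left endpoint), so the inequality holds for all u iff (1−α)(π/L)² ≥ α − c, i.e. α ≤ ((π/L)² + c)/((π/L)² + 1) = (1 + c(L/π)²)/(1 + (L/π)²). With (π/L)² = π^2/4 and c = 1/5, the largest admissible constant is α = ((π/L)² + c)/((π/L)² + 1).
Simplifying, α = (4/5 + π^2)/(4 + π^2).


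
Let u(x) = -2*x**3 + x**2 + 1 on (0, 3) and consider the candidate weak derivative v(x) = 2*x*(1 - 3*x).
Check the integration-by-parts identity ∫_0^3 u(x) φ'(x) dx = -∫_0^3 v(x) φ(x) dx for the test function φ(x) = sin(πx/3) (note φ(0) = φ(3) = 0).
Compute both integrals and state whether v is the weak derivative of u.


LHS = -648/π^3 + 144/π, RHS = -648/π^3 + 144/π. Yes, v = u' weakly.

u(x) = -2*x**3 + x**2 + 1, classical derivative u'(x) = -6*x**2 + 2*x.
φ(x) = sin(πx/3), so φ'(x) = π*cos(π*x/3)/3.
Note φ(0) = φ(3) = 0, so the boundary term u·φ vanishes.
LHS = ∫_0^3 u(x) φ'(x) dx = ∫_0^3 (-2*π*x^3*cos(π*x/3)/3 + π*x^2*cos(π*x/3)/3 + π*cos(π*x/3)/3) dx. Term by term:
  ∫_0^3 π*cos(π*x/3)/3 dx = 0;  ∫_0^3 -2*π*x^3*cos(π*x/3)/3 dx = -648/π^3 + 162/π;  ∫_0^3 π*x^2*cos(π*x/3)/3 dx = -18/π.
Sum: 0 + -648/π^3 + 162/π − 18/π = -648/π^3 + 144/π.
So LHS = -648/π^3 + 144/π.
∫_0^3 v(x) φ(x) dx = ∫_0^3 (-6*x^2*sin(π*x/3) + 2*x*sin(π*x/3)) dx. Term by term:
  ∫_0^3 -6*x^2*sin(π*x/3) dx = -162/π + 648/π^3;  ∫_0^3 2*x*sin(π*x/3) dx = 18/π.
Sum: -162/π + 648/π^3 + 18/π = -144/π + 648/π^3.
So RHS = -∫_0^3 v(x) φ(x) dx = -648/π^3 + 144/π.
LHS = RHS, so the identity holds for this test φ.
Moreover u is smooth here and v(x) = u'(x) = -6*x**2 + 2*x pointwise, so the identity holds for every test function. Hence v is the weak derivative of u.


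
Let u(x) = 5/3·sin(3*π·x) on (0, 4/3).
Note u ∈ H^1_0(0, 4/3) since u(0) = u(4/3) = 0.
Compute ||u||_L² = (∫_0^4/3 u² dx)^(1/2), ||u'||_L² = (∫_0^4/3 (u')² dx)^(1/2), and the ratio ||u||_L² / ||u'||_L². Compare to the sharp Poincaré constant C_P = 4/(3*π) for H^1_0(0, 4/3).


||u||_L² / ||u'||_L² = 1/(3*π) < C_P = 4/(3*π).

u(x) = 5/3·sin(3*π·x), so u'(x) = 5*π*cos(3*π*x).
Writing u(x) = A·sin(kπx/L) with A = 5/3 and k = 4, use ∫_0^L sin²(kπx/L) dx = L/2 and ∫_0^L cos²(kπx/L) dx = L/2.
u² = 25/9·sin²(3*π·x) and (u')² = 25*π^2·cos²(3*π·x), and each of sin², cos² integrates to L/2 = 2/3 over (0, 4/3).
∫_0^4/3 u² dx = 50/27, so ||u||_L² = 5*sqrt(6)/9.
∫_0^4/3 (u')² dx = 50*π^2/3, so ||u'||_L² = 5*sqrt(6)*π/3.
Ratio ||u||_L² / ||u'||_L² = 1/(3*π).
Sharp Poincaré constant on H^1_0(0, 4/3) is C_P = L/π = 4/(3*π), achieved by sin(3*π/4·x).
This is the k = 4 harmonic; the ratio L/(kπ) is strictly less than C_P = L/π, consistent with the sharp inequality ||u||_L² ≤ C_P ||u'||_L².


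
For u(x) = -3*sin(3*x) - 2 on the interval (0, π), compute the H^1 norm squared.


||u||_{H^1(0,π)}^2 = 8 + 49*π

u'(x) = -9*cos(3*x).
Expand u² and (u')² and integrate term by term on (0, π), using: for integers n ≥ 1, ∫_0^π sin²(nx) dx = ∫_0^π cos²(nx) dx = π/2; for n ≠ n', ∫_0^π sin(nx)sin(n'x) dx = ∫_0^π cos(nx)cos(n'x) dx = 0; and by product-to-sum, ∫_0^π sin(nx)cos(n'x) dx = ½∫_0^π [sin((n+n')x) + sin((n−n')x)] dx, which is 0 when n+n' is even and 2n/(n²−n'²) when n+n' is odd (it need not vanish on (0, π)). For the constant mode: ∫_0^π 1 dx = π, ∫_0^π cos(nx) dx = 0, ∫_0^π sin(nx) dx = (1−(−1)^n)/n.
  u² squared terms: (-2)²·∫1 dx = 4·π = 4*π;  (-3)²·∫sin(3x)² dx = 9·π/2 = 9*π/2.
  u² cross terms: 2·(-2)·(-3)·∫1·sin(3x) dx = 12·(2/3) = 8.
  So ∫_0^π u² dx = 4*π + 9*π/2 + 8 = 8 + 17*π/2.
  (u')² squared terms: (-9)²·∫cos(3x)² dx = 81·π/2 = 81*π/2.
  So ∫_0^π (u')² dx = 81*π/2.
||u||_{H^1}^2 = (8 + 17*π/2) + (81*π/2) = 8 + 49*π.


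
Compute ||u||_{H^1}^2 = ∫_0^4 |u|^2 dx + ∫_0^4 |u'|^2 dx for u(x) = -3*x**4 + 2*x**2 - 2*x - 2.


||u||_{H^1}^2 = 3959840/7

The H^1 norm (squared) on an interval (0, L) is
  ||u||_{H^1}^2 = ∫_0^L u(x)^2 dx + ∫_0^L u'(x)^2 dx.
Compute u'(x) = -12*x**3 + 4*x - 2.
Then u(x)^2 = 9*x**8 - 12*x**6 + 12*x**5 + 16*x**4 - 8*x**3 - 4*x**2 + 8*x + 4 and u'(x)^2 = 144*x**6 - 96*x**4 + 48*x**3 + 16*x**2 - 16*x + 4.
Integrate each monomial from 0 to 4 using ∫_0^4 c·x^n dx = c·4^(n+1)/(n+1):
  ∫_0^4 u(x)^2 dx = ∫_0^4 (9*x^8 - 12*x^6 + 12*x^5 + 16*x^4 - 8*x^3 - 4*x^2 + 8*x + 4) dx. Term by term:
    ∫_0^4 9*x^8 dx = 262144;  ∫_0^4 -12*x^6 dx = -196608/7;  ∫_0^4 12*x^5 dx = 8192;
    ∫_0^4 16*x^4 dx = 16384/5;  ∫_0^4 -8*x^3 dx = -512;  ∫_0^4 -4*x^2 dx = -256/3;
    ∫_0^4 8*x dx = 64;  ∫_0^4 4 dx = 16.
  Sum: 262144 − 196608/7 + 8192 + 16384/5 − 512 − 256/3 + 64 + 16 = 25725904/105.
  ∫_0^4 u'(x)^2 dx = ∫_0^4 (144*x^6 - 96*x^4 + 48*x^3 + 16*x^2 - 16*x + 4) dx. Term by term:
    ∫_0^4 144*x^6 dx = 2359296/7;  ∫_0^4 -96*x^4 dx = -98304/5;  ∫_0^4 48*x^3 dx = 3072;
    ∫_0^4 16*x^2 dx = 1024/3;  ∫_0^4 -16*x dx = -128;  ∫_0^4 4 dx = 16.
  Sum: 2359296/7 − 98304/5 + 3072 + 1024/3 − 128 + 16 = 33671696/105.
Adding: ||u||_{H^1}^2 = 25725904/105 + 33671696/105 = 3959840/7.
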